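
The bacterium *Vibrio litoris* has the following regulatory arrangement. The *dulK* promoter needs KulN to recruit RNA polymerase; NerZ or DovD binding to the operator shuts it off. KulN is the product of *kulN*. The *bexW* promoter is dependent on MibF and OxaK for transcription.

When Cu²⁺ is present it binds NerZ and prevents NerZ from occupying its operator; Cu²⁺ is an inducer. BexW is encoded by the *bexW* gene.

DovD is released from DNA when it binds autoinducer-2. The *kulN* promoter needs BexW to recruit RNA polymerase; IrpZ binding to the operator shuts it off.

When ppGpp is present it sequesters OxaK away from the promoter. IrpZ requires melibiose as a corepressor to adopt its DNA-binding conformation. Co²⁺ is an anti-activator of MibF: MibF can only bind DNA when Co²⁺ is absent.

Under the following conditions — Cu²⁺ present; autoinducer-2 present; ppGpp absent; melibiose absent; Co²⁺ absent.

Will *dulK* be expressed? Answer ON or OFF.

ON

Co²⁺ is absent, so MibF is active.
ppGpp is absent, so OxaK is active.
No repressor is bound and MibF and OxaK are active, so *bexW* is transcribed.
So BexW is produced and active.
Melibiose is absent, so IrpZ is inactive.
No repressor is bound and BexW is active, so *kulN* is transcribed.
So KulN is produced and active.
Cu²⁺ is present, so NerZ is inactive.
Autoinducer-2 is present, so DovD is inactive.
No repressor is bound and KulN is active, so *dulK* is transcribed.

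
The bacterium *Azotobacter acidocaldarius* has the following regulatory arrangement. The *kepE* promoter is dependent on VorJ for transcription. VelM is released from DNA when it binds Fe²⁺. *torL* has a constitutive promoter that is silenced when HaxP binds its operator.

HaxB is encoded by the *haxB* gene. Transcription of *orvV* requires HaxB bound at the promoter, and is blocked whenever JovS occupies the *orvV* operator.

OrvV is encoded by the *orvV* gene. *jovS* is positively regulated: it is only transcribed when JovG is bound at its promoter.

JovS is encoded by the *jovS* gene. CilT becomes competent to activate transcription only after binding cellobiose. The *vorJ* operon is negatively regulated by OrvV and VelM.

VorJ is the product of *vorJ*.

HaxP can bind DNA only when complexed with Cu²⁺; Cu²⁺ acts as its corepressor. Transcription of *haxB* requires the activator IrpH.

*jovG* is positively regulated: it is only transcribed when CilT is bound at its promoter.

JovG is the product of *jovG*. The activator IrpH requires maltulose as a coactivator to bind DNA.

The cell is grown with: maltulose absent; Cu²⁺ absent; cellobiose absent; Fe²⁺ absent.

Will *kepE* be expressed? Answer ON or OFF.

Cellobiose is absent, so CilT is inactive.
Required activator CilT is absent, so *jovG* is not transcribed.
So JovG is not produced.
Required activator JovG is absent, so *jovS* is not transcribed.
So JovS is not produced.
Maltulose is absent, so IrpH is inactive.
Required activator IrpH is absent, so *haxB* is not transcribed.
So HaxB is not produced.
Required activator HaxB is absent, so *orvV* is not transcribed.
So OrvV is not produced.
Fe²⁺ is absent, so VelM is active.
With repressor VelM bound, *vorJ* is not transcribed.
So VorJ is not produced.
Required activator VorJ is absent, so *kepE* is not transcribed.

OFF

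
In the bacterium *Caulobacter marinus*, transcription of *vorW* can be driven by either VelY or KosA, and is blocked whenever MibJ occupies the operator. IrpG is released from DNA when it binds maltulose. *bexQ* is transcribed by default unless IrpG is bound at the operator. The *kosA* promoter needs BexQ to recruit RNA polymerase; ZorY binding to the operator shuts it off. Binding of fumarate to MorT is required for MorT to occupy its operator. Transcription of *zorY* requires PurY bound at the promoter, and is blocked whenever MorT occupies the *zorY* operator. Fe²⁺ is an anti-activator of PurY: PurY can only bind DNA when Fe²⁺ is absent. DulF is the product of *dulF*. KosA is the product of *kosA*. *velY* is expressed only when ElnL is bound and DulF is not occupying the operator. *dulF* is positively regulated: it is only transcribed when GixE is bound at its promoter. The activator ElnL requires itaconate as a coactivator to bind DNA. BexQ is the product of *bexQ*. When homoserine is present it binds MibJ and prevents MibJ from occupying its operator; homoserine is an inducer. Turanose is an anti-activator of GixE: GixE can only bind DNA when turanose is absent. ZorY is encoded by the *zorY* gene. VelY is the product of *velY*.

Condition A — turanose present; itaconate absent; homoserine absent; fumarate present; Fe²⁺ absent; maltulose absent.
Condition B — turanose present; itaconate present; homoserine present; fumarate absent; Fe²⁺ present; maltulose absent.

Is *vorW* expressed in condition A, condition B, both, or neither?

B only

Condition A:
Turanose is present, so GixE is inactive.
Required activator GixE is absent, so *dulF* is not transcribed.
So DulF is not produced.
Itaconate is absent, so ElnL is inactive.
Required activator ElnL is absent, so *velY* is not transcribed.
So VelY is not produced.
Homoserine is absent, so MibJ is active.
Fumarate is present, so MorT is active.
Fe²⁺ is absent, so PurY is active.
With repressor MorT bound, *zorY* is not transcribed.
So ZorY is not produced.
Maltulose is absent, so IrpG is active.
With repressor IrpG bound, *bexQ* is not transcribed.
So BexQ is not produced.
Required activator BexQ is absent, so *kosA* is not transcribed.
So KosA is not produced.
With repressor MibJ bound, *vorW* is not transcribed.
→ *vorW* is OFF in A.
Condition B:
Turanose is present, so GixE is inactive.
Required activator GixE is absent, so *dulF* is not transcribed.
So DulF is not produced.
Itaconate is present, so ElnL is active.
No repressor is bound and ElnL is active, so *velY* is transcribed.
So VelY is produced and active.
Homoserine is present, so MibJ is inactive.
Fumarate is absent, so MorT is inactive.
Fe²⁺ is present, so PurY is inactive.
Required activator PurY is absent, so *zorY* is not transcribed.
So ZorY is not produced.
Maltulose is absent, so IrpG is active.
With repressor IrpG bound, *bexQ* is not transcribed.
So BexQ is not produced.
Required activator BexQ is absent, so *kosA* is not transcribed.
So KosA is not produced.
Activator VelY is present, so *vorW* is transcribed.
→ *vorW* is ON in B.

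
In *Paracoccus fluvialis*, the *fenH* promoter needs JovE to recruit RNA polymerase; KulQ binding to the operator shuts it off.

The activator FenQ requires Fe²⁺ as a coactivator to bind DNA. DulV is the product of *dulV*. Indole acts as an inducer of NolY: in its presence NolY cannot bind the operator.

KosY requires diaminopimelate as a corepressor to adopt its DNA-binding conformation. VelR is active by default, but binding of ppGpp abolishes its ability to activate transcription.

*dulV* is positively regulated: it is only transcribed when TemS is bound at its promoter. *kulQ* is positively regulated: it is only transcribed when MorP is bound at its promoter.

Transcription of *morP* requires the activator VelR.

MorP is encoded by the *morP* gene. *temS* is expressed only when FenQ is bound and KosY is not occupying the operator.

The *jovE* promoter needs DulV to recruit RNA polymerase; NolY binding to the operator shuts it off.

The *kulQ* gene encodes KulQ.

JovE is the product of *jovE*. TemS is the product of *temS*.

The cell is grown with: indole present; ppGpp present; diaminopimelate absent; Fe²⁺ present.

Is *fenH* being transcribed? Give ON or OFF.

ON

ppGpp is present, so VelR is inactive.
Required activator VelR is absent, so *morP* is not transcribed.
So MorP is not produced.
Required activator MorP is absent, so *kulQ* is not transcribed.
So KulQ is not produced.
Indole is present, so NolY is inactive.
Fe²⁺ is present, so FenQ is active.
Diaminopimelate is absent, so KosY is inactive.
No repressor is bound and FenQ is active, so *temS* is transcribed.
So TemS is produced and active.
No repressor is bound and TemS is active, so *dulV* is transcribed.
So DulV is produced and active.
No repressor is bound and DulV is active, so *jovE* is transcribed.
So JovE is produced and active.
No repressor is bound and JovE is active, so *fenH* is transcribed.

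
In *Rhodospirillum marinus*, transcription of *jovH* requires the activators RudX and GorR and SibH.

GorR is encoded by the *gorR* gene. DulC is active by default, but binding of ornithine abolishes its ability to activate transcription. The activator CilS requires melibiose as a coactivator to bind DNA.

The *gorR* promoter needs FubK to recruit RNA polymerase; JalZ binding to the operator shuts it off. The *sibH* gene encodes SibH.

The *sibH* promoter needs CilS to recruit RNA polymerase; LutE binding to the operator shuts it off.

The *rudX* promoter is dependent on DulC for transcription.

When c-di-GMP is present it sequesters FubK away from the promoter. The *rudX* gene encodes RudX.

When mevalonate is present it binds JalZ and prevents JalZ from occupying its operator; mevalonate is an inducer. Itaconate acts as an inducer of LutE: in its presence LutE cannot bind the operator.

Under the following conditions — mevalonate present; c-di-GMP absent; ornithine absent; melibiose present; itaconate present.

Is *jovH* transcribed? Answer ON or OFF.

Ornithine is absent, so DulC is active.
No repressor is bound and DulC is active, so *rudX* is transcribed.
So RudX is produced and active.
c-di-GMP is absent, so FubK is active.
Mevalonate is present, so JalZ is inactive.
No repressor is bound and FubK is active, so *gorR* is transcribed.
So GorR is produced and active.
Melibiose is present, so CilS is active.
Itaconate is present, so LutE is inactive.
No repressor is bound and CilS is active, so *sibH* is transcribed.
So SibH is produced and active.
No repressor is bound and RudX and GorR and SibH are active, so *jovH* is transcribed.

ON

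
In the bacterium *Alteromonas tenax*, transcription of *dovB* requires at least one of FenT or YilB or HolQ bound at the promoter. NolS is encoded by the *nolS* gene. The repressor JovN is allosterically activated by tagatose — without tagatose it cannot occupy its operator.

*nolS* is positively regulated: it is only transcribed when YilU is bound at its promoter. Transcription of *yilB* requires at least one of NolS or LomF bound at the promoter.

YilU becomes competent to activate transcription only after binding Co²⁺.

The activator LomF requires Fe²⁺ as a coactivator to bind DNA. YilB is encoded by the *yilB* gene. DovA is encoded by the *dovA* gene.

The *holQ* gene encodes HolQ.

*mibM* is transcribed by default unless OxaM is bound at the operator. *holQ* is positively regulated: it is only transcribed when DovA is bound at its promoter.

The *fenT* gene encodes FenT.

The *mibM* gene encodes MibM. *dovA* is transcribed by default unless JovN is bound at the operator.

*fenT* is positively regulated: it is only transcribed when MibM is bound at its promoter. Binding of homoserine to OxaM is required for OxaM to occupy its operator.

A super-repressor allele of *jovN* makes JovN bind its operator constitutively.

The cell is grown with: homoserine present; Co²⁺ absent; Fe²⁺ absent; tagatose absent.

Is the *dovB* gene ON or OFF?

OFF

Homoserine is present, so OxaM is active.
With repressor OxaM bound, *mibM* is not transcribed.
So MibM is not produced.
Required activator MibM is absent, so *fenT* is not transcribed.
So FenT is not produced.
Co²⁺ is absent, so YilU is inactive.
Required activator YilU is absent, so *nolS* is not transcribed.
So NolS is not produced.
Fe²⁺ is absent, so LomF is inactive.
No activator is available at the *yilB* promoter, so *yilB* is not transcribed.
So YilB is not produced.
JovN is constitutively active in this strain.
With repressor JovN bound, *dovA* is not transcribed.
So DovA is not produced.
Required activator DovA is absent, so *holQ* is not transcribed.
So HolQ is not produced.
No activator is available at the *dovB* promoter, so *dovB* is not transcribed.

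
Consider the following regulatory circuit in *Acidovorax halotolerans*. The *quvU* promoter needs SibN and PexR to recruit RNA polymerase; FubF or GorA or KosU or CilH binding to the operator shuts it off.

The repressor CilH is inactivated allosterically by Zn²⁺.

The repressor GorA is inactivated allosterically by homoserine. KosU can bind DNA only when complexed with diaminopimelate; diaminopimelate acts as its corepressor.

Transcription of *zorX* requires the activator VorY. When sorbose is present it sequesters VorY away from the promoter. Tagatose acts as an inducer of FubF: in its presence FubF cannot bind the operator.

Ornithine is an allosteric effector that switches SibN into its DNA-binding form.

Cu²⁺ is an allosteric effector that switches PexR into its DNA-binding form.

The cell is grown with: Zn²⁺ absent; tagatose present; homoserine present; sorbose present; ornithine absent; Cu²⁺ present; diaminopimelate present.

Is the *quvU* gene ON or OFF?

Ornithine is absent, so SibN is inactive.
Cu²⁺ is present, so PexR is active.
Tagatose is present, so FubF is inactive.
Homoserine is present, so GorA is inactive.
Diaminopimelate is present, so KosU is active.
Zn²⁺ is absent, so CilH is active.
With repressor KosU bound, *quvU* is not transcribed.

OFF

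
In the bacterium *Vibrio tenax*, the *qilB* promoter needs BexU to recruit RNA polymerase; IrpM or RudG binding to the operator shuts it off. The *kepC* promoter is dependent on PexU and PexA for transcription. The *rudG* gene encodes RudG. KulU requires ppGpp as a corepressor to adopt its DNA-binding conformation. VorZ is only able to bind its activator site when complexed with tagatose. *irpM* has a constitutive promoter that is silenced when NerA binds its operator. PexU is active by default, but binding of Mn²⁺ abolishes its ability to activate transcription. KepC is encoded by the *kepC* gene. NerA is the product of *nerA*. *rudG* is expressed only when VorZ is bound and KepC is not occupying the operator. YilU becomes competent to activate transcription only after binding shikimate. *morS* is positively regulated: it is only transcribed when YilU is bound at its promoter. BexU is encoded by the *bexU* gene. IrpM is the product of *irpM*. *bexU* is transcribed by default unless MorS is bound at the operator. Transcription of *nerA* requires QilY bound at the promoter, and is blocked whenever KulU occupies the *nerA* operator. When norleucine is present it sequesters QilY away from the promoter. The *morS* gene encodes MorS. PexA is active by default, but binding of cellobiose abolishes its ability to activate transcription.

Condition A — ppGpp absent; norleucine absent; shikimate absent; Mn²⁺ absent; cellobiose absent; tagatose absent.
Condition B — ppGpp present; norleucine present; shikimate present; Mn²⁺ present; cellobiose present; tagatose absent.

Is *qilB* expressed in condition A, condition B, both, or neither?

A only

Condition A:
ppGpp is absent, so KulU is inactive.
Norleucine is absent, so QilY is active.
No repressor is bound and QilY is active, so *nerA* is transcribed.
So NerA is produced and active.
With repressor NerA bound, *irpM* is not transcribed.
So IrpM is not produced.
Shikimate is absent, so YilU is inactive.
Required activator YilU is absent, so *morS* is not transcribed.
So MorS is not produced.
With no repressor bound, *bexU* is transcribed.
So BexU is produced and active.
Mn²⁺ is absent, so PexU is active.
Cellobiose is absent, so PexA is active.
No repressor is bound and PexU and PexA are active, so *kepC* is transcribed.
So KepC is produced and active.
Tagatose is absent, so VorZ is inactive.
With repressor KepC bound, *rudG* is not transcribed.
So RudG is not produced.
No repressor is bound and BexU is active, so *qilB* is transcribed.
→ *qilB* is ON in A.
Condition B:
ppGpp is present, so KulU is active.
Norleucine is present, so QilY is inactive.
With repressor KulU bound, *nerA* is not transcribed.
So NerA is not produced.
With no repressor bound, *irpM* is transcribed.
So IrpM is produced and active.
Shikimate is present, so YilU is active.
No repressor is bound and YilU is active, so *morS* is transcribed.
So MorS is produced and active.
With repressor MorS bound, *bexU* is not transcribed.
So BexU is not produced.
Mn²⁺ is present, so PexU is inactive.
Cellobiose is present, so PexA is inactive.
Required activator PexU is absent, so *kepC* is not transcribed.
So KepC is not produced.
Tagatose is absent, so VorZ is inactive.
Required activator VorZ is absent, so *rudG* is not transcribed.
So RudG is not produced.
With repressor IrpM bound, *qilB* is not transcribed.
→ *qilB* is OFF in B.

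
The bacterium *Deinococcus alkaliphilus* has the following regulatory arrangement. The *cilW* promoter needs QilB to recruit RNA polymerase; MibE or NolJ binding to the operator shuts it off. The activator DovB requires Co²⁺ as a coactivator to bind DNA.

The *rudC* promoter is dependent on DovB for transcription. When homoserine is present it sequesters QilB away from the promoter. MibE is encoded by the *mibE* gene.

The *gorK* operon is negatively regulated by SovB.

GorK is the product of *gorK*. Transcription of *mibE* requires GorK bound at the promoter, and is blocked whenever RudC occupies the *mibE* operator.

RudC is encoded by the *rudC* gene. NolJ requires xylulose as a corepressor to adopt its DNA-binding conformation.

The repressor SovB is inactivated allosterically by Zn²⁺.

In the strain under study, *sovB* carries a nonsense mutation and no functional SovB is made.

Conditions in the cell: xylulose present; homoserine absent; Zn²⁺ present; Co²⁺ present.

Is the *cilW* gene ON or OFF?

OFF

Co²⁺ is present, so DovB is active.
No repressor is bound and DovB is active, so *rudC* is transcribed.
So RudC is produced and active.
SovB is non-functional in this strain, so it has no effect.
With no repressor bound, *gorK* is transcribed.
So GorK is produced and active.
With repressor RudC bound, *mibE* is not transcribed.
So MibE is not produced.
Homoserine is absent, so QilB is active.
Xylulose is present, so NolJ is active.
With repressor NolJ bound, *cilW* is not transcribed.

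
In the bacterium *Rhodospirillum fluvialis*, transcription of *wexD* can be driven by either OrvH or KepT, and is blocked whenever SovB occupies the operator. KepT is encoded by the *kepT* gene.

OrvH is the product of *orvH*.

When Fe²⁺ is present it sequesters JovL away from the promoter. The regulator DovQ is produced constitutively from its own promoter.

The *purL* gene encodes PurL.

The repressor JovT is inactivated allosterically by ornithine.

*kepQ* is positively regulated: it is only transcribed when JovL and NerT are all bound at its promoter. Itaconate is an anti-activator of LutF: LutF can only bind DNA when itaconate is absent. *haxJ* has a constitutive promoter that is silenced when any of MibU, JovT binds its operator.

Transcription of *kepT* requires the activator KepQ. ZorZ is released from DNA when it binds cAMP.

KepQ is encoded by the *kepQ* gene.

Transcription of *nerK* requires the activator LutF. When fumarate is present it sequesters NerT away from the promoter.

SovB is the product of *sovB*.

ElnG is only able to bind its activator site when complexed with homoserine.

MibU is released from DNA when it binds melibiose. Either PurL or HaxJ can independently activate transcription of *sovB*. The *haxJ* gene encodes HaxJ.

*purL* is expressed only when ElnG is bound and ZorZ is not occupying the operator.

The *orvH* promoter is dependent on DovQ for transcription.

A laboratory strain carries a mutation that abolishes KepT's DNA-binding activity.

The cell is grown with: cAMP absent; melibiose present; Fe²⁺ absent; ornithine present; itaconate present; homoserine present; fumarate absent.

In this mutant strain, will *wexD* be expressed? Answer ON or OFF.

Homoserine is present, so ElnG is active.
cAMP is absent, so ZorZ is active.
With repressor ZorZ bound, *purL* is not transcribed.
So PurL is not produced.
Melibiose is present, so MibU is inactive.
Ornithine is present, so JovT is inactive.
With no repressor bound, *haxJ* is transcribed.
So HaxJ is produced and active.
Activator HaxJ is present, so *sovB* is transcribed.
So SovB is produced and active.
DovQ is produced constitutively and is active.
No repressor is bound and DovQ is active, so *orvH* is transcribed.
So OrvH is produced and active.
KepT is non-functional in this strain, so it has no effect.
With repressor SovB bound, *wexD* is not transcribed.

OFF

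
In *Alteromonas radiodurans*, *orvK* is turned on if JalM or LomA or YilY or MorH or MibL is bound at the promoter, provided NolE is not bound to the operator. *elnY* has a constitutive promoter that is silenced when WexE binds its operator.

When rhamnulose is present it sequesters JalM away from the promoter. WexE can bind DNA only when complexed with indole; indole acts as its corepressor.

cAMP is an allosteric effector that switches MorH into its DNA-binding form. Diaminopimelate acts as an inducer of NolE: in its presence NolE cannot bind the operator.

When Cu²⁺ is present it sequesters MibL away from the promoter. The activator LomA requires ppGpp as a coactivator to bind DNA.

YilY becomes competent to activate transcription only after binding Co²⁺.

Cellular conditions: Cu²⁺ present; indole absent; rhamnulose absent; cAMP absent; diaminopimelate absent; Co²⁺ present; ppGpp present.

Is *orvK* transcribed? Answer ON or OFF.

Rhamnulose is absent, so JalM is active.
ppGpp is present, so LomA is active.
Co²⁺ is present, so YilY is active.
Diaminopimelate is absent, so NolE is active.
cAMP is absent, so MorH is inactive.
Cu²⁺ is present, so MibL is inactive.
With repressor NolE bound, *orvK* is not transcribed.

OFF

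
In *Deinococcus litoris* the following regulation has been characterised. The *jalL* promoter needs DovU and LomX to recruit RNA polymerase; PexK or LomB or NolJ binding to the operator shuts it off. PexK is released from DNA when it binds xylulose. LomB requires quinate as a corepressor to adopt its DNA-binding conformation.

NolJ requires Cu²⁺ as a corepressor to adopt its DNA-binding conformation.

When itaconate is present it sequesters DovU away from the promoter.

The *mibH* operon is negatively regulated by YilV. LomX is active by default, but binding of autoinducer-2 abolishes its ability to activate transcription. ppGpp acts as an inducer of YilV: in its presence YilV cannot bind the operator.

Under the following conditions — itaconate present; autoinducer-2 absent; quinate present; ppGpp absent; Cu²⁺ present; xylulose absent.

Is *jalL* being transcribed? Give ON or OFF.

Itaconate is present, so DovU is inactive.
Xylulose is absent, so PexK is active.
Autoinducer-2 is absent, so LomX is active.
Quinate is present, so LomB is active.
Cu²⁺ is present, so NolJ is active.
With repressor PexK bound, *jalL* is not transcribed.

OFF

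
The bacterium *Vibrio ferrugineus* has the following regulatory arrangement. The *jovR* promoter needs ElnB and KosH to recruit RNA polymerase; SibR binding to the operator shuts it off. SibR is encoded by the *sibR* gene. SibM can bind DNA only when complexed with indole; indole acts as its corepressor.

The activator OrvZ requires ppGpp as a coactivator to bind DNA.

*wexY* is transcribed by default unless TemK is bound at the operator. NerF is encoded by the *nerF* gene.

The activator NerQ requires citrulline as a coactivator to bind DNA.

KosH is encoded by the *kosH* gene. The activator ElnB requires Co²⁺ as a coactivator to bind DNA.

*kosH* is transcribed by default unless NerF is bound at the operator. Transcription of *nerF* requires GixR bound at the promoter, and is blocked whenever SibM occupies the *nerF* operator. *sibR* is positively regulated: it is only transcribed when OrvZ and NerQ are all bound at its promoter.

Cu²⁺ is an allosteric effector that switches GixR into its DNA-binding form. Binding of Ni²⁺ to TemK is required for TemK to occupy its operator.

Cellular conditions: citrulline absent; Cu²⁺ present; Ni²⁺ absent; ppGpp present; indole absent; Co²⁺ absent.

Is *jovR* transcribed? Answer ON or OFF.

Co²⁺ is absent, so ElnB is inactive.
Cu²⁺ is present, so GixR is active.
Indole is absent, so SibM is inactive.
No repressor is bound and GixR is active, so *nerF* is transcribed.
So NerF is produced and active.
With repressor NerF bound, *kosH* is not transcribed.
So KosH is not produced.
ppGpp is present, so OrvZ is active.
Citrulline is absent, so NerQ is inactive.
Required activator NerQ is absent, so *sibR* is not transcribed.
So SibR is not produced.
Required activator ElnB is absent, so *jovR* is not transcribed.

OFF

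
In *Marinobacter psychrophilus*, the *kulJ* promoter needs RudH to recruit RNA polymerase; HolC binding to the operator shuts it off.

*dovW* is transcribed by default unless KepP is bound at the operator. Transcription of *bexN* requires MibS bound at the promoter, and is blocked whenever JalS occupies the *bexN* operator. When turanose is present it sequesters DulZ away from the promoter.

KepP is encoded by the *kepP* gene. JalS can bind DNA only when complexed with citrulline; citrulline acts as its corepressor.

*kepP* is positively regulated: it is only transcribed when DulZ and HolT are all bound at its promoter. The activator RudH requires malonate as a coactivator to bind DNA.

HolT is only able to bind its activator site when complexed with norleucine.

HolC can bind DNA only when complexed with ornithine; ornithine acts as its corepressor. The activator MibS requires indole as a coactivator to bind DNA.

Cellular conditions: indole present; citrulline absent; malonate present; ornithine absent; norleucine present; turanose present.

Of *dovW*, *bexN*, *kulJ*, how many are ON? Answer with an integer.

Turanose is present, so DulZ is inactive.
Norleucine is present, so HolT is active.
Required activator DulZ is absent, so *kepP* is not transcribed.
So KepP is not produced.
With no repressor bound, *dovW* is transcribed.
→ *dovW* is ON.
Indole is present, so MibS is active.
Citrulline is absent, so JalS is inactive.
No repressor is bound and MibS is active, so *bexN* is transcribed.
→ *bexN* is ON.
Ornithine is absent, so HolC is inactive.
Malonate is present, so RudH is active.
No repressor is bound and RudH is active, so *kulJ* is transcribed.
→ *kulJ* is ON.
3 of the 3 genes are transcribed.

3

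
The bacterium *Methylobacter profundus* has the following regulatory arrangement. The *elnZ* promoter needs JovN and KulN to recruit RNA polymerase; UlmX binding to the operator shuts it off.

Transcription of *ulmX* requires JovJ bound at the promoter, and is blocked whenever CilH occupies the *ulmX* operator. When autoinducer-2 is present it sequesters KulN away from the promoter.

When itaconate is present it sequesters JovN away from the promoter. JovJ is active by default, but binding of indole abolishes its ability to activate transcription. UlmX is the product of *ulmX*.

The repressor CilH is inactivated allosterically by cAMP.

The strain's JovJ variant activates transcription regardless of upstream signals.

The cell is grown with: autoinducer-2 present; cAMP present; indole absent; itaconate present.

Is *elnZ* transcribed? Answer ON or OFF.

cAMP is present, so CilH is inactive.
JovJ is constitutively active in this strain.
No repressor is bound and JovJ is active, so *ulmX* is transcribed.
So UlmX is produced and active.
Itaconate is present, so JovN is inactive.
Autoinducer-2 is present, so KulN is inactive.
With repressor UlmX bound, *elnZ* is not transcribed.

OFF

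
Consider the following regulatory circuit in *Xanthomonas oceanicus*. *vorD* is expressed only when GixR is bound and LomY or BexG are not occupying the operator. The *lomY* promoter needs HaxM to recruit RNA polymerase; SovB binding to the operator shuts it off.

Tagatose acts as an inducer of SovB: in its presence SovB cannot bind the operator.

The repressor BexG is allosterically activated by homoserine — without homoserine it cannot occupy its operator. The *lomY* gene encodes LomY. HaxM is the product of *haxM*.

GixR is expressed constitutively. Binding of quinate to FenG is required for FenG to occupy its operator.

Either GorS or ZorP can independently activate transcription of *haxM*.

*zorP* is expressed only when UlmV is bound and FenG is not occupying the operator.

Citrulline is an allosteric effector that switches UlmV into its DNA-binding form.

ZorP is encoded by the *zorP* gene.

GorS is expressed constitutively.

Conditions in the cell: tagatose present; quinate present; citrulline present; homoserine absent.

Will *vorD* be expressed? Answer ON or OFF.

OFF

GixR is produced constitutively and is active.
Tagatose is present, so SovB is inactive.
GorS is produced constitutively and is active.
Quinate is present, so FenG is active.
Citrulline is present, so UlmV is active.
With repressor FenG bound, *zorP* is not transcribed.
So ZorP is not produced.
Activator GorS is present, so *haxM* is transcribed.
So HaxM is produced and active.
No repressor is bound and HaxM is active, so *lomY* is transcribed.
So LomY is produced and active.
Homoserine is absent, so BexG is inactive.
With repressor LomY bound, *vorD* is not transcribed.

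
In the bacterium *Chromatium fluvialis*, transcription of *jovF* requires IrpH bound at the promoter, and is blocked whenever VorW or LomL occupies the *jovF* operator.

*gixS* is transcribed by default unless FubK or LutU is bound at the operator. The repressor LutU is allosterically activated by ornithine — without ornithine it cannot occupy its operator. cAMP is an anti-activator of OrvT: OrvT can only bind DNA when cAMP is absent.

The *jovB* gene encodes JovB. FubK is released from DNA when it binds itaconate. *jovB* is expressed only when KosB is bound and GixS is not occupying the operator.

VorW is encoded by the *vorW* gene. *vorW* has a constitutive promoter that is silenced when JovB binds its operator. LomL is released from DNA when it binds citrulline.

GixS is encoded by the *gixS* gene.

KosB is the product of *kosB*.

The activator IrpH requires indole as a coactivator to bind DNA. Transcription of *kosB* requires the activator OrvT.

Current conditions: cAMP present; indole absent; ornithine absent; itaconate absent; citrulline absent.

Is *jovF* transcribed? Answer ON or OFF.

cAMP is present, so OrvT is inactive.
Required activator OrvT is absent, so *kosB* is not transcribed.
So KosB is not produced.
Itaconate is absent, so FubK is active.
Ornithine is absent, so LutU is inactive.
With repressor FubK bound, *gixS* is not transcribed.
So GixS is not produced.
Required activator KosB is absent, so *jovB* is not transcribed.
So JovB is not produced.
With no repressor bound, *vorW* is transcribed.
So VorW is produced and active.
Citrulline is absent, so LomL is active.
Indole is absent, so IrpH is inactive.
With repressor VorW bound, *jovF* is not transcribed.

OFF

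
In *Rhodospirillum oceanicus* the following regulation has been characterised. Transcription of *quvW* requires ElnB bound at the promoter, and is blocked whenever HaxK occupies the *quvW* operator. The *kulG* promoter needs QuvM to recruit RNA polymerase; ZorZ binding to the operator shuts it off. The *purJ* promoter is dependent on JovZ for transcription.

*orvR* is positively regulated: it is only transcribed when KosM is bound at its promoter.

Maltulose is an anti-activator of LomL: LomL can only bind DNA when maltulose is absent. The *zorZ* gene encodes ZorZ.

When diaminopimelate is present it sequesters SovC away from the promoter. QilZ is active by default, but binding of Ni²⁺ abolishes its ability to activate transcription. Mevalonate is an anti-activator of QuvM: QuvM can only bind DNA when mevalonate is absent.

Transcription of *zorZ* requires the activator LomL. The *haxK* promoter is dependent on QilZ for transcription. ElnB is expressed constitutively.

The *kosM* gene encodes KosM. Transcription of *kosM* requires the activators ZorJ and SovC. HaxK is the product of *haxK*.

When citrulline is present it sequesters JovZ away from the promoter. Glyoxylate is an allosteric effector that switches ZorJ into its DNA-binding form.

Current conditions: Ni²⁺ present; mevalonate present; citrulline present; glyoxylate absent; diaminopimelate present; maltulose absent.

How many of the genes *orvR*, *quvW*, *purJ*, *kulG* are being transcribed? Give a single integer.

1

Glyoxylate is absent, so ZorJ is inactive.
Diaminopimelate is present, so SovC is inactive.
Required activator ZorJ is absent, so *kosM* is not transcribed.
So KosM is not produced.
Required activator KosM is absent, so *orvR* is not transcribed.
→ *orvR* is OFF.
Ni²⁺ is present, so QilZ is inactive.
Required activator QilZ is absent, so *haxK* is not transcribed.
So HaxK is not produced.
ElnB is produced constitutively and is active.
No repressor is bound and ElnB is active, so *quvW* is transcribed.
→ *quvW* is ON.
Citrulline is present, so JovZ is inactive.
Required activator JovZ is absent, so *purJ* is not transcribed.
→ *purJ* is OFF.
Maltulose is absent, so LomL is active.
No repressor is bound and LomL is active, so *zorZ* is transcribed.
So ZorZ is produced and active.
Mevalonate is present, so QuvM is inactive.
With repressor ZorZ bound, *kulG* is not transcribed.
→ *kulG* is OFF.
1 of the 4 genes is transcribed.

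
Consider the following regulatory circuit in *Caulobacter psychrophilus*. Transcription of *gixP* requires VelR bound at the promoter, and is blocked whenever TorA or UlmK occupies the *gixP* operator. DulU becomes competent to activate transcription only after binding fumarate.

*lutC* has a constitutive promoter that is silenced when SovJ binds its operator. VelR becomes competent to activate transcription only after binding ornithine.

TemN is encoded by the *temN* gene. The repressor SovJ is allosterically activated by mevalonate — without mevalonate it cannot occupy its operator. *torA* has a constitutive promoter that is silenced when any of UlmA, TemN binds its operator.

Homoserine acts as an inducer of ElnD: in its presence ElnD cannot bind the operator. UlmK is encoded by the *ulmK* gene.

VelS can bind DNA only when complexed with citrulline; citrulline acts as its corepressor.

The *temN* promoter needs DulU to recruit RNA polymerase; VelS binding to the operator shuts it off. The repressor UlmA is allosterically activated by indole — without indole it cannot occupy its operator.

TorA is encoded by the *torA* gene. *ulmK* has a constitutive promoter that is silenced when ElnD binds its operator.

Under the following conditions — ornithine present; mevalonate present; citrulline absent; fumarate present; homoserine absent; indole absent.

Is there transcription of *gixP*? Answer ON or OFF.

ON

Indole is absent, so UlmA is inactive.
Fumarate is present, so DulU is active.
Citrulline is absent, so VelS is inactive.
No repressor is bound and DulU is active, so *temN* is transcribed.
So TemN is produced and active.
With repressor TemN bound, *torA* is not transcribed.
So TorA is not produced.
Ornithine is present, so VelR is active.
Homoserine is absent, so ElnD is active.
With repressor ElnD bound, *ulmK* is not transcribed.
So UlmK is not produced.
No repressor is bound and VelR is active, so *gixP* is transcribed.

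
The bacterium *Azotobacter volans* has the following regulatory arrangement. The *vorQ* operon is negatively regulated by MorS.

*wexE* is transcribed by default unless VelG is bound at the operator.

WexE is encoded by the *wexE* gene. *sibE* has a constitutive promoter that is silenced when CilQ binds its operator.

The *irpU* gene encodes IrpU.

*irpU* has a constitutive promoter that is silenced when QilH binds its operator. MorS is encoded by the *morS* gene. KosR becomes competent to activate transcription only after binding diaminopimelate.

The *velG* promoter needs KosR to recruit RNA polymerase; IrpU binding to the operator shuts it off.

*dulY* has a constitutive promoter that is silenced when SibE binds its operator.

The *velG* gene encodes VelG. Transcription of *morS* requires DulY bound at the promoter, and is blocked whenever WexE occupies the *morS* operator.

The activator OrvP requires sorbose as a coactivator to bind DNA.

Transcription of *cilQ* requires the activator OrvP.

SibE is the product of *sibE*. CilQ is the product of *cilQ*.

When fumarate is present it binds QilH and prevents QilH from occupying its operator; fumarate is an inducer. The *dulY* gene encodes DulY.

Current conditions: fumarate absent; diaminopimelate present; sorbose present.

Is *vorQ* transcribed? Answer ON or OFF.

OFF

Sorbose is present, so OrvP is active.
No repressor is bound and OrvP is active, so *cilQ* is transcribed.
So CilQ is produced and active.
With repressor CilQ bound, *sibE* is not transcribed.
So SibE is not produced.
With no repressor bound, *dulY* is transcribed.
So DulY is produced and active.
Diaminopimelate is present, so KosR is active.
Fumarate is absent, so QilH is active.
With repressor QilH bound, *irpU* is not transcribed.
So IrpU is not produced.
No repressor is bound and KosR is active, so *velG* is transcribed.
So VelG is produced and active.
With repressor VelG bound, *wexE* is not transcribed.
So WexE is not produced.
No repressor is bound and DulY is active, so *morS* is transcribed.
So MorS is produced and active.
With repressor MorS bound, *vorQ* is not transcribed.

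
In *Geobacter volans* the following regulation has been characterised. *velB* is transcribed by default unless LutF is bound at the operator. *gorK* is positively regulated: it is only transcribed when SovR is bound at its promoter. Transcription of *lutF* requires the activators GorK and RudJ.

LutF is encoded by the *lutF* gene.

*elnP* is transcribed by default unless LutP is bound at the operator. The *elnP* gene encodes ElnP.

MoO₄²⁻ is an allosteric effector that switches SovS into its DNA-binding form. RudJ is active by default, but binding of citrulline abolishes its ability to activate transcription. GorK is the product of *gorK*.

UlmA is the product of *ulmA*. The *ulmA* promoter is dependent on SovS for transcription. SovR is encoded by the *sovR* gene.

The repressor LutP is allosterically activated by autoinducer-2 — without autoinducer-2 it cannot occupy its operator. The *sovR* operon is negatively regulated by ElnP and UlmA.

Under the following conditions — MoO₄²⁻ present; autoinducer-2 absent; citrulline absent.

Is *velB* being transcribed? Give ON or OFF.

Autoinducer-2 is absent, so LutP is inactive.
With no repressor bound, *elnP* is transcribed.
So ElnP is produced and active.
MoO₄²⁻ is present, so SovS is active.
No repressor is bound and SovS is active, so *ulmA* is transcribed.
So UlmA is produced and active.
With repressor ElnP bound, *sovR* is not transcribed.
So SovR is not produced.
Required activator SovR is absent, so *gorK* is not transcribed.
So GorK is not produced.
Citrulline is absent, so RudJ is active.
Required activator GorK is absent, so *lutF* is not transcribed.
So LutF is not produced.
With no repressor bound, *velB* is transcribed.

ON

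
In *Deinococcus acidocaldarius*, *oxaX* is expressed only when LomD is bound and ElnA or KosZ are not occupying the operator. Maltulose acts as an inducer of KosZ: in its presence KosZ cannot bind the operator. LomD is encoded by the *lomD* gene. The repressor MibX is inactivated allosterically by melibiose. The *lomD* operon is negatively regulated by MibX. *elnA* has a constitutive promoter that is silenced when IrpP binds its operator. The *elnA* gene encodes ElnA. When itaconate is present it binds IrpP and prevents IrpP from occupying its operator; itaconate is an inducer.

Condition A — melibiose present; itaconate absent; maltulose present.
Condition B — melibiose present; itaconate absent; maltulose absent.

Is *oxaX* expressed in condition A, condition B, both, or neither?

A only

Condition A:
Melibiose is present, so MibX is inactive.
With no repressor bound, *lomD* is transcribed.
So LomD is produced and active.
Itaconate is absent, so IrpP is active.
With repressor IrpP bound, *elnA* is not transcribed.
So ElnA is not produced.
Maltulose is present, so KosZ is inactive.
No repressor is bound and LomD is active, so *oxaX* is transcribed.
→ *oxaX* is ON in A.
Condition B:
Melibiose is present, so MibX is inactive.
With no repressor bound, *lomD* is transcribed.
So LomD is produced and active.
Itaconate is absent, so IrpP is active.
With repressor IrpP bound, *elnA* is not transcribed.
So ElnA is not produced.
Maltulose is absent, so KosZ is active.
With repressor KosZ bound, *oxaX* is not transcribed.
→ *oxaX* is OFF in B.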